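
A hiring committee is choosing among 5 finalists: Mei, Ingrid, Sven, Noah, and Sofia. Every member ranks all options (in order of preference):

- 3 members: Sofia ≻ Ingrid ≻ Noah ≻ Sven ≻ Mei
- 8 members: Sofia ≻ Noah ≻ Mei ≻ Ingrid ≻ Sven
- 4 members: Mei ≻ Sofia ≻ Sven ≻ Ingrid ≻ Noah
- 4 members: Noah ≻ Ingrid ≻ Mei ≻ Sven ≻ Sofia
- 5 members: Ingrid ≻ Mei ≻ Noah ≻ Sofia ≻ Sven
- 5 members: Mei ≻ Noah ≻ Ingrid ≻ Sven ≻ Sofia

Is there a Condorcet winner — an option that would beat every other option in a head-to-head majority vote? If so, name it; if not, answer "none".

Checking pairwise contests:
Noah beats Mei 15–14.
Mei beats Ingrid 17–12.
Mei beats Sven 26–3.
Sofia beats Noah 15–14.
Mei beats Sofia 18–11.
Every option loses at least one head-to-head, so there is no Condorcet winner.

none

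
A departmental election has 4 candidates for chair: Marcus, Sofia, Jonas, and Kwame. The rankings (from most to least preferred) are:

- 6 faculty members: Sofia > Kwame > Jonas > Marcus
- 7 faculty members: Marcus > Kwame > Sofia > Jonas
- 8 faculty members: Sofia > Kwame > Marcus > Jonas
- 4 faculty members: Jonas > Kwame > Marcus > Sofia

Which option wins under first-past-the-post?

First-place votes: Marcus 7, Sofia 14, Jonas 4, Kwame 0.
Sofia has the most first-place votes.

Sofia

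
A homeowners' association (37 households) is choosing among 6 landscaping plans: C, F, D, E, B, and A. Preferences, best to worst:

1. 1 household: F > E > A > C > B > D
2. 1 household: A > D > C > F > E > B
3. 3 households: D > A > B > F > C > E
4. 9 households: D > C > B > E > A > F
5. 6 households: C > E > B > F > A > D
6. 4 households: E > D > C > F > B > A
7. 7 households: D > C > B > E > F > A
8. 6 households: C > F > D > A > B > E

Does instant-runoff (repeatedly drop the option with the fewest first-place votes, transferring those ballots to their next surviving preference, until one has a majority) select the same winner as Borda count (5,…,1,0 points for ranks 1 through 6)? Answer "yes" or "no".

no

Instant-runoff — R1 C 12, F 1, D 19, E 4, B 0, A 1 (D winner). Winner: D.
Borda — scores: C 144, F 64, D 133, E 81, B 86, A 47. Winner: C.
The two methods disagree.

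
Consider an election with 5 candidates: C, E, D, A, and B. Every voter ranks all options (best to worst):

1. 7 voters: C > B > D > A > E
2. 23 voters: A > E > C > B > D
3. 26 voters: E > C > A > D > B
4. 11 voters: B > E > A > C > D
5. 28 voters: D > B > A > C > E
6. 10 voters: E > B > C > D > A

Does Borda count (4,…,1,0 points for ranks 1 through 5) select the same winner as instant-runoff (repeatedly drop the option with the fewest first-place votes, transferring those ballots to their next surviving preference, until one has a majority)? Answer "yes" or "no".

yes

Borda — scores: C 211, E 246, D 162, A 229, B 202. Winner: E.
Instant-runoff — R1 C 7, E 36, D 28, A 23, B 11 (C out); R2 E 36, D 28, A 23, B 18 (B out); R3 E 47, D 35, A 23 (A out); R4 E 70, D 35 (E winner). Winner: E.
The two methods agree.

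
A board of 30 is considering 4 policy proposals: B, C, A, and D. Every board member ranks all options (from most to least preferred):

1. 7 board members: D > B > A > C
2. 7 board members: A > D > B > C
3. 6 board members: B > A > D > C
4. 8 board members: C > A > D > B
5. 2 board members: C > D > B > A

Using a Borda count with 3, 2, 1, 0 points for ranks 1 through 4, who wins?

A

B: 7·2 + 7·1 + 6·3 + 8·0 + 2·1 = 41
C: 7·0 + 7·0 + 6·0 + 8·3 + 2·3 = 30
A: 7·1 + 7·3 + 6·2 + 8·2 + 2·0 = 56
D: 7·3 + 7·2 + 6·1 + 8·1 + 2·2 = 53
A has the highest Borda score (56).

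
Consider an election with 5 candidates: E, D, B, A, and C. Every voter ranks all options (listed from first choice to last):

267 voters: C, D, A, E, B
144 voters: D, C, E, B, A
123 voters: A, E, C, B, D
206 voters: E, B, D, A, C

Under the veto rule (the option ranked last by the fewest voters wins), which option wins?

E

Last-place votes: E 0, D 123, B 267, A 144, C 206.
E is ranked last by the fewest voters, so E wins.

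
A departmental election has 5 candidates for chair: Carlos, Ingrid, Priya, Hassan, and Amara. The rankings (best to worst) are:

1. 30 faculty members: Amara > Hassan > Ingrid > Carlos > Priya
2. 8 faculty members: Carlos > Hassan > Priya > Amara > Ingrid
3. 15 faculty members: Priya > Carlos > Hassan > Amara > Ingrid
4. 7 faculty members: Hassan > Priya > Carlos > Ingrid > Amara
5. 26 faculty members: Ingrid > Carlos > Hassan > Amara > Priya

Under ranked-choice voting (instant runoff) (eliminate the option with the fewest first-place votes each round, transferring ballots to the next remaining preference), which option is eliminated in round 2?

Round 1: Carlos 8, Ingrid 26, Priya 15, Hassan 7, Amara 30. Eliminate Hassan.
Round 2: Carlos 8, Ingrid 26, Priya 22, Amara 30. Eliminate Carlos.

Carlos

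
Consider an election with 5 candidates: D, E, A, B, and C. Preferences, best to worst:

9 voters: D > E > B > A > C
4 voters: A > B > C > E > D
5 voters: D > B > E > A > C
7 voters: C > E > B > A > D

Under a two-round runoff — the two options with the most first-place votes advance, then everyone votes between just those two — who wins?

Round 1 first-place votes: D 14, E 0, A 4, B 0, C 7.
D and C advance.
Runoff: D is preferred to C by 14 voters; C by 11.
D wins the runoff.

D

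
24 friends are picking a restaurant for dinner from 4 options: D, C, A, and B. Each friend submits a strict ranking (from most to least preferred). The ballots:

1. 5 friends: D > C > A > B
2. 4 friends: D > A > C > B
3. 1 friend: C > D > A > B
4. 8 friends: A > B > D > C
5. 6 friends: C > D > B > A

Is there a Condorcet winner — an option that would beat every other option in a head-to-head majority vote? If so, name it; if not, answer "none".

D vs C: 17–7 for D.
D vs A: 16–8 for D.
D vs B: 16–8 for D.
D beats every other option head-to-head.

D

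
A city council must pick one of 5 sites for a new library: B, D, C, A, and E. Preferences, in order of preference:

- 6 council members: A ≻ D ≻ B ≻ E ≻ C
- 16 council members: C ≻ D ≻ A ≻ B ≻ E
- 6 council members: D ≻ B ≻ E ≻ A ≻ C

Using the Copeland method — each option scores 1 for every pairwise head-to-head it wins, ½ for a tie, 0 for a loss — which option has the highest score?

C

B: beats E; loses to D, C, and A → score 1.
D: beats B, A, and E; loses to C → score 3.
C: beats B, D, A, and E → score 4.
A: beats B and E; loses to D and C → score 2.
E: loses to B, D, C, and A → score 0.
C has the best pairwise record.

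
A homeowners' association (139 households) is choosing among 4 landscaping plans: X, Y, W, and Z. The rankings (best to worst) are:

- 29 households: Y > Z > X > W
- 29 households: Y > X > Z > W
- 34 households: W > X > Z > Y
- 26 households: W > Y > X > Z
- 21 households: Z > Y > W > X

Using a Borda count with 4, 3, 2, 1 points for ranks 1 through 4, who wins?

X: 29·2 + 29·3 + 34·3 + 26·2 + 21·1 = 320
Y: 29·4 + 29·4 + 34·1 + 26·3 + 21·3 = 407
W: 29·1 + 29·1 + 34·4 + 26·4 + 21·2 = 340
Z: 29·3 + 29·2 + 34·2 + 26·1 + 21·4 = 323
Y has the highest Borda score (407).

Y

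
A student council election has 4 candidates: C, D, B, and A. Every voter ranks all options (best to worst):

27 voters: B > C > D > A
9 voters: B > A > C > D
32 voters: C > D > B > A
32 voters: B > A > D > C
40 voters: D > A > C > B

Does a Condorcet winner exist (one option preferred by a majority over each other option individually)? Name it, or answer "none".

D

D vs C: 72–68 for D.
D vs B: 72–68 for D.
D vs A: 99–41 for D.
D beats every other option head-to-head.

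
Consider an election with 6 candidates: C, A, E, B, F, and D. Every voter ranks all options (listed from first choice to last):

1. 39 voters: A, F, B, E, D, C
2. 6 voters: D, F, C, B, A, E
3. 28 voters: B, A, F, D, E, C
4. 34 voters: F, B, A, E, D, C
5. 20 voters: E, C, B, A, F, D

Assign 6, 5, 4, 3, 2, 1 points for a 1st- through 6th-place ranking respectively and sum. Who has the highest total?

C: 39·1 + 6·4 + 28·1 + 34·1 + 20·5 = 225
A: 39·6 + 6·2 + 28·5 + 34·4 + 20·3 = 582
E: 39·3 + 6·1 + 28·2 + 34·3 + 20·6 = 401
B: 39·4 + 6·3 + 28·6 + 34·5 + 20·4 = 592
F: 39·5 + 6·5 + 28·4 + 34·6 + 20·2 = 581
D: 39·2 + 6·6 + 28·3 + 34·2 + 20·1 = 286
B has the highest Borda score (592).

B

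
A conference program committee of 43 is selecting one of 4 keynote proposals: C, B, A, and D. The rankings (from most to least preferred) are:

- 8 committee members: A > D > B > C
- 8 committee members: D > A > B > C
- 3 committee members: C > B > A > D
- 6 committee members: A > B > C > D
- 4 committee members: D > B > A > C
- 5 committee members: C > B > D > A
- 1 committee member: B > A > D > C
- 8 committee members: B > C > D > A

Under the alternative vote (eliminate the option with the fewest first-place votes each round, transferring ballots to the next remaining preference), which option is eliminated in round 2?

Round 1: C 8, B 9, A 14, D 12. Eliminate C.
Round 2: B 17, A 14, D 12. Eliminate D.

D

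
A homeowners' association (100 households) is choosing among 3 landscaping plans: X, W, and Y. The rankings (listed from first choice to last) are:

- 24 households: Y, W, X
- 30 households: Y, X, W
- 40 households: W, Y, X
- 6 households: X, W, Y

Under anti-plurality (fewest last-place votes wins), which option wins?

Last-place votes: X 64, W 30, Y 6.
Y is ranked last by the fewest voters, so Y wins.

Y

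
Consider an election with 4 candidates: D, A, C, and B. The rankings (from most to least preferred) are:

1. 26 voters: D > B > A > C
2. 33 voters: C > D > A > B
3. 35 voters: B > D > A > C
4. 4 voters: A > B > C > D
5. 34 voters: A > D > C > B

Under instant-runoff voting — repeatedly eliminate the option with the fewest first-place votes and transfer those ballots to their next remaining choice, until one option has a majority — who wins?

Round 1: D 26, A 38, C 33, B 35. Eliminate D.
Round 2: A 38, C 33, B 61. Eliminate C.
Round 3: A 71, B 61. A has a majority.

A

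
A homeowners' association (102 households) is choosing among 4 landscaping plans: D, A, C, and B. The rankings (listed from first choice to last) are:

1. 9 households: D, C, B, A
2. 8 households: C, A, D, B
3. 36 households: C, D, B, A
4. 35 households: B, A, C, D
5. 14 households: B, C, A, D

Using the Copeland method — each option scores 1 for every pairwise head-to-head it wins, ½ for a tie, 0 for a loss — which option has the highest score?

C

D: beats B; loses to A and C → score 1.
A: beats D; loses to C and B → score 1.
C: beats D, A, and B → score 3.
B: beats A; loses to D and C → score 1.
C has the best pairwise record.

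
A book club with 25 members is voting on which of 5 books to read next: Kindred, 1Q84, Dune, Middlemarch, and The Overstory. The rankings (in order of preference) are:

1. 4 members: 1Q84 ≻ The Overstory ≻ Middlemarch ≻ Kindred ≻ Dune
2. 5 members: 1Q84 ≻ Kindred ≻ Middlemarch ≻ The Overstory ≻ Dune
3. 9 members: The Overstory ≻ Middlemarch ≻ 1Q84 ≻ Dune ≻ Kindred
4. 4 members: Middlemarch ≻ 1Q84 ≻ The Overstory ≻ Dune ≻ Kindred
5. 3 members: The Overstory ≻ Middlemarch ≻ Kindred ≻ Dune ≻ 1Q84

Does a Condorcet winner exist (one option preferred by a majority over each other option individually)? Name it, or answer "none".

none

Checking pairwise contests:
1Q84 beats Kindred 22–3.
Middlemarch beats 1Q84 16–9.
1Q84 beats Dune 22–3.
The Overstory beats Middlemarch 16–9.
1Q84 beats The Overstory 13–12.
Every option loses at least one head-to-head, so there is no Condorcet winner.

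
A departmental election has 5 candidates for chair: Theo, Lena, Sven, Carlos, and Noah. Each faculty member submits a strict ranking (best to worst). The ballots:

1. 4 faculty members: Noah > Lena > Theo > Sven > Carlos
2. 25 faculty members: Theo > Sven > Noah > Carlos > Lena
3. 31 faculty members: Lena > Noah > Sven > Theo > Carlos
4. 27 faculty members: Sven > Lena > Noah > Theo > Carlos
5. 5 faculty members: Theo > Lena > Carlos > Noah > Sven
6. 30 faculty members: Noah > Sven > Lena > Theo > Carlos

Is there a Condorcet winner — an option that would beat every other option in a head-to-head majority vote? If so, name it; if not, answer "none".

Checking pairwise contests:
Lena beats Theo 92–30.
Sven beats Lena 82–40.
Noah beats Sven 70–52.
Theo beats Carlos 122–0.
Lena beats Noah 63–59.
Every option loses at least one head-to-head, so there is no Condorcet winner.

none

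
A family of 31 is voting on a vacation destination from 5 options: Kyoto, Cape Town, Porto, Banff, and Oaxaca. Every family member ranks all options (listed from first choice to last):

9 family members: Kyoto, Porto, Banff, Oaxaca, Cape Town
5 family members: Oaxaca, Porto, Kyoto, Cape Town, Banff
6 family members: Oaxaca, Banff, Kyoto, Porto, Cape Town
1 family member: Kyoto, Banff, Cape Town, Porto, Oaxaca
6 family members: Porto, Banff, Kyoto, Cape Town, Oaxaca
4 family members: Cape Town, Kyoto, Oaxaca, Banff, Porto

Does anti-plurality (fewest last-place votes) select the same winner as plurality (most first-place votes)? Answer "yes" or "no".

Anti-plurality — last-place votes: Kyoto 0, Cape Town 15, Porto 4, Banff 5, Oaxaca 7. Winner: Kyoto.
Plurality — first-place votes: Kyoto 10, Cape Town 4, Porto 6, Banff 0, Oaxaca 11. Winner: Oaxaca.
The two methods disagree.

no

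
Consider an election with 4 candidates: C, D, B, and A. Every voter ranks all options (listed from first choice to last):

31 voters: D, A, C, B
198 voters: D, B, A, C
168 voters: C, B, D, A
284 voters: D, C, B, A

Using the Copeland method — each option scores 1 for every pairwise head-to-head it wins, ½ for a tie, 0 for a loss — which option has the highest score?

C: beats B and A; loses to D → score 2.
D: beats C, B, and A → score 3.
B: beats A; loses to C and D → score 1.
A: loses to C, D, and B → score 0.
D has the best pairwise record.

D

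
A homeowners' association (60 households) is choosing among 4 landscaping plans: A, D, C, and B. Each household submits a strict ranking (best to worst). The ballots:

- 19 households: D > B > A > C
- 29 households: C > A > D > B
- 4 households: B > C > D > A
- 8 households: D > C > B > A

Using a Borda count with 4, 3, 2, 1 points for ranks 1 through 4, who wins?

D

A: 19·2 + 29·3 + 4·1 + 8·1 = 137
D: 19·4 + 29·2 + 4·2 + 8·4 = 174
C: 19·1 + 29·4 + 4·3 + 8·3 = 171
B: 19·3 + 29·1 + 4·4 + 8·2 = 118
D has the highest Borda score (174).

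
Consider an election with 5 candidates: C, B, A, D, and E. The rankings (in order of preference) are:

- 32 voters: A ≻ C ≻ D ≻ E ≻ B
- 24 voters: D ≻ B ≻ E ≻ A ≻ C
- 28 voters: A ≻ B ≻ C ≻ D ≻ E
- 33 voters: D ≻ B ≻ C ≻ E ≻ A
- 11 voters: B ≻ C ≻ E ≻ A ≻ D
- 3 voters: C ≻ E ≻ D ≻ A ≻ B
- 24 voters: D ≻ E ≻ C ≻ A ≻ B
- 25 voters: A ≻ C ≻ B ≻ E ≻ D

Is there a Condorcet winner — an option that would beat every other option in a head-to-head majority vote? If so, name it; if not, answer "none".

Checking pairwise contests:
B beats C 96–84.
A beats B 112–68.
E beats A 95–85.
C beats D 99–81.
C beats E 132–48.
Every option loses at least one head-to-head, so there is no Condorcet winner.

none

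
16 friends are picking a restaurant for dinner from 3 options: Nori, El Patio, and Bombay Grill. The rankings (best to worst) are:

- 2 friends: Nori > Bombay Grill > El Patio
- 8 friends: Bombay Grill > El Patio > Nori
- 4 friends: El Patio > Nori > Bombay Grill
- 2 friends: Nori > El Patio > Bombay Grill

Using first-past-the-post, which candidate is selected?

Bombay Grill

First-place votes: Nori 4, El Patio 4, Bombay Grill 8.
Bombay Grill has the most first-place votes.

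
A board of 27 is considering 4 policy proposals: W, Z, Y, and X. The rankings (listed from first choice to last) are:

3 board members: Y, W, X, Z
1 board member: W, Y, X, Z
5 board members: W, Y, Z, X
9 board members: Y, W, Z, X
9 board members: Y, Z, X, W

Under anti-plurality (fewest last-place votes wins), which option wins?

Last-place votes: W 9, Z 4, Y 0, X 14.
Y is ranked last by the fewest voters, so Y wins.

Y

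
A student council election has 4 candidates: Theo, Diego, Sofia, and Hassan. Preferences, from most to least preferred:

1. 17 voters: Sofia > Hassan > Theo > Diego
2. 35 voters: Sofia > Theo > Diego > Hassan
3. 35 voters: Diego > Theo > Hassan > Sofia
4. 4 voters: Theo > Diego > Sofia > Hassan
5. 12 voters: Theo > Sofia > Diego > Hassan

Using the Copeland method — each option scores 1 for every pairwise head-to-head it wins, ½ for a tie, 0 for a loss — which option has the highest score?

Sofia

Theo: beats Diego and Hassan; loses to Sofia → score 2.
Diego: beats Hassan; loses to Theo and Sofia → score 1.
Sofia: beats Theo, Diego, and Hassan → score 3.
Hassan: loses to Theo, Diego, and Sofia → score 0.
Sofia has the best pairwise record.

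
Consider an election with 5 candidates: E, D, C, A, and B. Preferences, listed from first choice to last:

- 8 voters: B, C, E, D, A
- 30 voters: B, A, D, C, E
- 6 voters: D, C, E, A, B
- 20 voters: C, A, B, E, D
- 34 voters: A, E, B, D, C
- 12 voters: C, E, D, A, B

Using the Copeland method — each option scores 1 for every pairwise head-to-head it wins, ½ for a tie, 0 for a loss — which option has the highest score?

A

E: beats D; loses to C, A, and B → score 1.
D: beats C; loses to E, A, and B → score 1.
C: beats E; loses to D, A, and B → score 1.
A: beats E, D, C, and B → score 4.
B: beats E, D, and C; loses to A → score 3.
A has the best pairwise record.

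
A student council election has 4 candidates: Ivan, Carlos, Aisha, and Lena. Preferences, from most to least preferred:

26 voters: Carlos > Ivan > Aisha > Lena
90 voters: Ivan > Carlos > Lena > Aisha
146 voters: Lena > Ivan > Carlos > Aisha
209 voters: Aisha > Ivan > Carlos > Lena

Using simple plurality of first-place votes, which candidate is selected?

Aisha

First-place votes: Ivan 90, Carlos 26, Aisha 209, Lena 146.
Aisha has the most first-place votes.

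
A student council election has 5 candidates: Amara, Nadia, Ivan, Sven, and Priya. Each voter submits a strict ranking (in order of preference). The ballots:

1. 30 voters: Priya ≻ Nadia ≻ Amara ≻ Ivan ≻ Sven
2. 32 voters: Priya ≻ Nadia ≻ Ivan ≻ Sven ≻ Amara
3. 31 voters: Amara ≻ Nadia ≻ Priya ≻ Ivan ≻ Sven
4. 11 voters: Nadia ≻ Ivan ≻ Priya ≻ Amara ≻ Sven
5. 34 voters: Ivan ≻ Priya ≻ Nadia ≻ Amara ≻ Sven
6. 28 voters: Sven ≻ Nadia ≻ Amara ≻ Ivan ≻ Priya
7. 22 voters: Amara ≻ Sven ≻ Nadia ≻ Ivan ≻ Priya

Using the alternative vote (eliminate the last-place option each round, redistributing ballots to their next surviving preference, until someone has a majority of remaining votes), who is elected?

Priya

Round 1: Amara 53, Nadia 11, Ivan 34, Sven 28, Priya 62. Eliminate Nadia.
Round 2: Amara 53, Ivan 45, Sven 28, Priya 62. Eliminate Sven.
Round 3: Amara 81, Ivan 45, Priya 62. Eliminate Ivan.
Round 4: Amara 81, Priya 107. Priya has a majority.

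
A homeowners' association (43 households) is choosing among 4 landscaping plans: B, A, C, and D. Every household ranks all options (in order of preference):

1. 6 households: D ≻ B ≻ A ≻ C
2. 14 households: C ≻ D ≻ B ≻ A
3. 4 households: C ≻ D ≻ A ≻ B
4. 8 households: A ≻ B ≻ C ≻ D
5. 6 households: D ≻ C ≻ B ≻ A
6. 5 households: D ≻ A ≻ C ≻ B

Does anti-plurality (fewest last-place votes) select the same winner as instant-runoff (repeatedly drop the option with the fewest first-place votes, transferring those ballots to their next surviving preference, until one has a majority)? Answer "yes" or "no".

Anti-plurality — last-place votes: B 9, A 20, C 6, D 8. Winner: C.
Instant-runoff — R1 B 0, A 8, C 18, D 17 (B out); R2 A 8, C 18, D 17 (A out); R3 C 26, D 17 (C winner). Winner: C.
The two methods agree.

yes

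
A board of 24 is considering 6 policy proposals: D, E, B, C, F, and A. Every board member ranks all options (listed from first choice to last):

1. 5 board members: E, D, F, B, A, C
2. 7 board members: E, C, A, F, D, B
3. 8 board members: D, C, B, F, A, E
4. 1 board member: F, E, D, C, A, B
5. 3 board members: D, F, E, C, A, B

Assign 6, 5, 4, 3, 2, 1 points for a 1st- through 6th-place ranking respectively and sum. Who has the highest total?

D

D: 5·5 + 7·2 + 8·6 + 1·4 + 3·6 = 109
E: 5·6 + 7·6 + 8·1 + 1·5 + 3·4 = 97
B: 5·3 + 7·1 + 8·4 + 1·1 + 3·1 = 58
C: 5·1 + 7·5 + 8·5 + 1·3 + 3·3 = 92
F: 5·4 + 7·3 + 8·3 + 1·6 + 3·5 = 86
A: 5·2 + 7·4 + 8·2 + 1·2 + 3·2 = 62
D has the highest Borda score (109).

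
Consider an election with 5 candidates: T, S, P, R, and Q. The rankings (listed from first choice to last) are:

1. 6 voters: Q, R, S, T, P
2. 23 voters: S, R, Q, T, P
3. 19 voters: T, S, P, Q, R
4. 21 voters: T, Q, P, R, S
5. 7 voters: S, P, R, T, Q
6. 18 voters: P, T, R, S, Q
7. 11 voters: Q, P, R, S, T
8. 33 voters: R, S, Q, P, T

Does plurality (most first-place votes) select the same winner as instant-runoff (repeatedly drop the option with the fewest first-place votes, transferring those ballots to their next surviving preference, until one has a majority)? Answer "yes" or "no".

no

Plurality — first-place votes: T 40, S 30, P 18, R 33, Q 17. Winner: T.
Instant-runoff — R1 T 40, S 30, P 18, R 33, Q 17 (Q out); R2 T 40, S 30, P 29, R 39 (P out); R3 T 58, S 30, R 50 (S out); R4 T 58, R 80 (R winner). Winner: R.
The two methods disagree.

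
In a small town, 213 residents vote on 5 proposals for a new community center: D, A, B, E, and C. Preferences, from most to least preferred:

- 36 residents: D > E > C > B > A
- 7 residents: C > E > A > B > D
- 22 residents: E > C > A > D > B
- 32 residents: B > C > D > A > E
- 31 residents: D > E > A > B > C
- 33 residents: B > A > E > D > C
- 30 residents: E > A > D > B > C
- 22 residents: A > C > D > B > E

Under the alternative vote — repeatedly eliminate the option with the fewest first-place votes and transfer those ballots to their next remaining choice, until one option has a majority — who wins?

Round 1: D 67, A 22, B 65, E 52, C 7. Eliminate C.
Round 2: D 67, A 22, B 65, E 59. Eliminate A.
Round 3: D 89, B 65, E 59. Eliminate E.
Round 4: D 141, B 72. D has a majority.

D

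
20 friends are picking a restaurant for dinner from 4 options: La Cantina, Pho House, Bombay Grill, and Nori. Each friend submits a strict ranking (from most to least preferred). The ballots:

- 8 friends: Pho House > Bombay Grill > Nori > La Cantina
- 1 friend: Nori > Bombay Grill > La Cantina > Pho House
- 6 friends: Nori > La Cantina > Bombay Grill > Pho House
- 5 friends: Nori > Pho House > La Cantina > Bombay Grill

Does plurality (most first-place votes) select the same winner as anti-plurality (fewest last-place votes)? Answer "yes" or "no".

yes

Plurality — first-place votes: La Cantina 0, Pho House 8, Bombay Grill 0, Nori 12. Winner: Nori.
Anti-plurality — last-place votes: La Cantina 8, Pho House 7, Bombay Grill 5, Nori 0. Winner: Nori.
The two methods agree.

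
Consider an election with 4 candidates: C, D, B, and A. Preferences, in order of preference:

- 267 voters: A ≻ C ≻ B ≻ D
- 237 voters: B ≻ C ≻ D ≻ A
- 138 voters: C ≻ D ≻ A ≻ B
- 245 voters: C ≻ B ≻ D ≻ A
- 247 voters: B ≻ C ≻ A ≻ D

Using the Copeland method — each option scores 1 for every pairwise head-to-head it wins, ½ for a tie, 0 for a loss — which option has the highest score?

C: beats D, B, and A → score 3.
D: beats A; loses to C and B → score 1.
B: beats D and A; loses to C → score 2.
A: loses to C, D, and B → score 0.
C has the best pairwise record.

C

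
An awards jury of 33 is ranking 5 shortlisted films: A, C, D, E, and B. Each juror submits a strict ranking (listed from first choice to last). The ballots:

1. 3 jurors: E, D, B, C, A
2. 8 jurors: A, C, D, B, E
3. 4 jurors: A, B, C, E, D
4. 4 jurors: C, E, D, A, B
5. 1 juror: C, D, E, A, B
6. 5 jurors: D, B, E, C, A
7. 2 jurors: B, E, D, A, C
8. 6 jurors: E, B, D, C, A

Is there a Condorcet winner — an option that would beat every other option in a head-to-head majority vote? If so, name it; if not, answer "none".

Checking pairwise contests:
C beats A 19–14.
B beats C 20–13.
C beats D 17–16.
C beats E 17–16.
A beats B 17–16.
Every option loses at least one head-to-head, so there is no Condorcet winner.

none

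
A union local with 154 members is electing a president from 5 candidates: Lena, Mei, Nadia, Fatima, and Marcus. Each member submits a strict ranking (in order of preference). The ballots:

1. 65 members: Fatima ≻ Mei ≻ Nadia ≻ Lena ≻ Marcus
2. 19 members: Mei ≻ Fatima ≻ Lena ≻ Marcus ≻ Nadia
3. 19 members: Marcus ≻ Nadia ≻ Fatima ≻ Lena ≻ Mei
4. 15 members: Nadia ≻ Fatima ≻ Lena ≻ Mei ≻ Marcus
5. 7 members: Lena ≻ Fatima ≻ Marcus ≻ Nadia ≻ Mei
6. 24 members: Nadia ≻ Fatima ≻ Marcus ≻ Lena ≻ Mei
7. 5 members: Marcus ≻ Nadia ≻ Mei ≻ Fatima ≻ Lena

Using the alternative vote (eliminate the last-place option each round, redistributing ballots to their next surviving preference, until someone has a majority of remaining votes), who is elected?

Round 1: Lena 7, Mei 19, Nadia 39, Fatima 65, Marcus 24. Eliminate Lena.
Round 2: Mei 19, Nadia 39, Fatima 72, Marcus 24. Eliminate Mei.
Round 3: Nadia 39, Fatima 91, Marcus 24. Fatima has a majority.

Fatima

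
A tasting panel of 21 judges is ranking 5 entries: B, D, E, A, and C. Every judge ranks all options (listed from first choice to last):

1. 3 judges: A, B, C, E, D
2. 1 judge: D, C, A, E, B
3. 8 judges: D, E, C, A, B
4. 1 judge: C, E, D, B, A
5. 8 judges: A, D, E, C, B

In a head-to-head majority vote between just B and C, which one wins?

C

Voters preferring B to C: 3; preferring C to B: 18.
C wins the head-to-head.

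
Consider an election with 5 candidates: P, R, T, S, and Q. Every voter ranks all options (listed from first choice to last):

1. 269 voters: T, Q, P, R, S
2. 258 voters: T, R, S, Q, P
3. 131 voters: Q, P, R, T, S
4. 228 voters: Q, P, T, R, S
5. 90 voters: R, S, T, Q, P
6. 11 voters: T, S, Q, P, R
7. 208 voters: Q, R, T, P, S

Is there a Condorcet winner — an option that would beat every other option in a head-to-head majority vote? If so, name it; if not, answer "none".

T

T vs P: 836–359 for T.
T vs R: 766–429 for T.
T vs S: 1105–90 for T.
T vs Q: 628–567 for T.
T beats every other option head-to-head.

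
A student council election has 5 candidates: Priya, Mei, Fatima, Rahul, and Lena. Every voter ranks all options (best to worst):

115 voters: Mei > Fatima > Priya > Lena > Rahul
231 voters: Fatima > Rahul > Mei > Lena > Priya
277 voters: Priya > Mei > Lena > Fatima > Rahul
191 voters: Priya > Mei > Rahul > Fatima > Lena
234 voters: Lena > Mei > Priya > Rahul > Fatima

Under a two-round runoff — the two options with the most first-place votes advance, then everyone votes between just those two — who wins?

Priya

Round 1 first-place votes: Priya 468, Mei 115, Fatima 231, Rahul 0, Lena 234.
Priya and Lena advance.
Runoff: Priya is preferred to Lena by 583 voters; Lena by 465.
Priya wins the runoff.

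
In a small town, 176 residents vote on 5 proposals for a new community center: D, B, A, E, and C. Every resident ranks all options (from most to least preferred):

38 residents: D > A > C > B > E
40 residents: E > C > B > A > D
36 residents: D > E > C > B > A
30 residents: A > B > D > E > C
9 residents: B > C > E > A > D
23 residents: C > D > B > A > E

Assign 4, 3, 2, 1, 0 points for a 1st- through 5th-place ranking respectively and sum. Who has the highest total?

D: 38·4 + 40·0 + 36·4 + 30·2 + 9·0 + 23·3 = 425
B: 38·1 + 40·2 + 36·1 + 30·3 + 9·4 + 23·2 = 326
A: 38·3 + 40·1 + 36·0 + 30·4 + 9·1 + 23·1 = 306
E: 38·0 + 40·4 + 36·3 + 30·1 + 9·2 + 23·0 = 316
C: 38·2 + 40·3 + 36·2 + 30·0 + 9·3 + 23·4 = 387
D has the highest Borda score (425).

D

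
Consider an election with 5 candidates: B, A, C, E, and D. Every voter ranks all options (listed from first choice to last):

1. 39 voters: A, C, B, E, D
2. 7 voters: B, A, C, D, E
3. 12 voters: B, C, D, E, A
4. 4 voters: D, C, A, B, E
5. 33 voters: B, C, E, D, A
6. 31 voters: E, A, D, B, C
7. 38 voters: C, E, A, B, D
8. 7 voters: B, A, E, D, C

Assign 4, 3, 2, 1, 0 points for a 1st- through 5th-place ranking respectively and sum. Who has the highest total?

B: 39·2 + 7·4 + 12·4 + 4·1 + 33·4 + 31·1 + 38·1 + 7·4 = 387
A: 39·4 + 7·3 + 12·0 + 4·2 + 33·0 + 31·3 + 38·2 + 7·3 = 375
C: 39·3 + 7·2 + 12·3 + 4·3 + 33·3 + 31·0 + 38·4 + 7·0 = 430
E: 39·1 + 7·0 + 12·1 + 4·0 + 33·2 + 31·4 + 38·3 + 7·2 = 369
D: 39·0 + 7·1 + 12·2 + 4·4 + 33·1 + 31·2 + 38·0 + 7·1 = 149
C has the highest Borda score (430).

C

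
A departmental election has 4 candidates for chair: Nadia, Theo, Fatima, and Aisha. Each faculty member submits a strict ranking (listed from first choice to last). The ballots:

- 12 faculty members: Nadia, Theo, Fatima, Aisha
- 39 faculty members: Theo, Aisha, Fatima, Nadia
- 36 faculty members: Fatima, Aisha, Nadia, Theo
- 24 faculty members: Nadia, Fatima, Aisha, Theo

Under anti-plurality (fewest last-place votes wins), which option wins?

Last-place votes: Nadia 39, Theo 60, Fatima 0, Aisha 12.
Fatima is ranked last by the fewest voters, so Fatima wins.

Fatima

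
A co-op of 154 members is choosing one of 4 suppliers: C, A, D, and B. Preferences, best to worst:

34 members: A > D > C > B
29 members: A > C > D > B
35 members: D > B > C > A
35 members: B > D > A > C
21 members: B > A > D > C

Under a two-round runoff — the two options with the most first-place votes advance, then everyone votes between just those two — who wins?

Round 1 first-place votes: C 0, A 63, D 35, B 56.
A and B advance.
Runoff: A is preferred to B by 63 voters; B by 91.
B wins the runoff.

B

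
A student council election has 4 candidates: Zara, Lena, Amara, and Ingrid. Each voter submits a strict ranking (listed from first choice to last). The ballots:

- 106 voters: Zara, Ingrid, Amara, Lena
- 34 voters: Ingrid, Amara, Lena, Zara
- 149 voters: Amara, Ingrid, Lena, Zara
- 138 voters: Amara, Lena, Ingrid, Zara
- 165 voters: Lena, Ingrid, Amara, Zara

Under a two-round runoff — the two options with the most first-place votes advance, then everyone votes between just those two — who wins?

Round 1 first-place votes: Zara 106, Lena 165, Amara 287, Ingrid 34.
Amara and Lena advance.
Runoff: Amara is preferred to Lena by 427 voters; Lena by 165.
Amara wins the runoff.

Amara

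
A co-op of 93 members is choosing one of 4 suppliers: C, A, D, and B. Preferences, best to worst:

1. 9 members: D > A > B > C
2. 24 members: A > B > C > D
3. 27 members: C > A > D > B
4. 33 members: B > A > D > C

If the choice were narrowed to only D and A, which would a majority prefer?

Voters preferring D to A: 9; preferring A to D: 84.
A wins the head-to-head.

A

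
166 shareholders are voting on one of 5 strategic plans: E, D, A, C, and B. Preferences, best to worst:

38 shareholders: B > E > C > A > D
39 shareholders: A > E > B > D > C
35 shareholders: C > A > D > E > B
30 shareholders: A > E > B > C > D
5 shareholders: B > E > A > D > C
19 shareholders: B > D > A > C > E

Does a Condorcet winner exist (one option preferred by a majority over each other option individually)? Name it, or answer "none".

A

A vs E: 123–43 for A.
A vs D: 147–19 for A.
A vs C: 93–73 for A.
A vs B: 104–62 for A.
A beats every other option head-to-head.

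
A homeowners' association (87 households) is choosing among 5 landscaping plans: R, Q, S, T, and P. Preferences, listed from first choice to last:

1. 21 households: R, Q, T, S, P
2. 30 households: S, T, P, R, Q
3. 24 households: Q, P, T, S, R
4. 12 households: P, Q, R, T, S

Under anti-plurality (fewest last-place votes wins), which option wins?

Last-place votes: R 24, Q 30, S 12, T 0, P 21.
T is ranked last by the fewest voters, so T wins.

T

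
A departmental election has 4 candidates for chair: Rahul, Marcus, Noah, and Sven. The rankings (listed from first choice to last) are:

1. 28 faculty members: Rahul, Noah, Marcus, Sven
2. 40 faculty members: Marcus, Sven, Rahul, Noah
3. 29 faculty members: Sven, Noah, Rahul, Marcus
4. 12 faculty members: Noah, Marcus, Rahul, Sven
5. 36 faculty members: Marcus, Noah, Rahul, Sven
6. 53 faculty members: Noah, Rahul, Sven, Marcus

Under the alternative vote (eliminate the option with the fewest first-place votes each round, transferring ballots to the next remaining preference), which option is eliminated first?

Round 1: Rahul 28, Marcus 76, Noah 65, Sven 29. Eliminate Rahul.

Rahul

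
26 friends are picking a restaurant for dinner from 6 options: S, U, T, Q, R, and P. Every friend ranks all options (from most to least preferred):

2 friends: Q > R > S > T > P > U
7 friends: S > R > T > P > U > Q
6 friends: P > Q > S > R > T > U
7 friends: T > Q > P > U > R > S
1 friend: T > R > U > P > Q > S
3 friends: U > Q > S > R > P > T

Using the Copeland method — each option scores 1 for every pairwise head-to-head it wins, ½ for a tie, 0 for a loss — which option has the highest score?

P

S: beats U, T, and R; loses to Q and P → score 3.
U: loses to S, T, Q, R, and P → score 0.
T: beats U, Q, and P; loses to S and R → score 3.
Q: beats S, U, and R; loses to T and P → score 3.
R: beats U and T; ties P; loses to S and Q → score 2.5.
P: beats S, U, and Q; ties R; loses to T → score 3.5.
P has the best pairwise record.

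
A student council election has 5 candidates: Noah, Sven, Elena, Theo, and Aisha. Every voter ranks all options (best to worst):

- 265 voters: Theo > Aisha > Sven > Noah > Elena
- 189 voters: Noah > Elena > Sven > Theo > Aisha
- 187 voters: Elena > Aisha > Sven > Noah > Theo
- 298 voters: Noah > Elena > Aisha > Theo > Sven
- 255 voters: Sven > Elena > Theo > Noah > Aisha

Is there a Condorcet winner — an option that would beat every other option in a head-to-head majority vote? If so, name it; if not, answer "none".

Checking pairwise contests:
Sven beats Noah 707–487.
Elena beats Sven 674–520.
Noah beats Elena 752–442.
Noah beats Theo 674–520.
Noah beats Aisha 742–452.
Every option loses at least one head-to-head, so there is no Condorcet winner.

none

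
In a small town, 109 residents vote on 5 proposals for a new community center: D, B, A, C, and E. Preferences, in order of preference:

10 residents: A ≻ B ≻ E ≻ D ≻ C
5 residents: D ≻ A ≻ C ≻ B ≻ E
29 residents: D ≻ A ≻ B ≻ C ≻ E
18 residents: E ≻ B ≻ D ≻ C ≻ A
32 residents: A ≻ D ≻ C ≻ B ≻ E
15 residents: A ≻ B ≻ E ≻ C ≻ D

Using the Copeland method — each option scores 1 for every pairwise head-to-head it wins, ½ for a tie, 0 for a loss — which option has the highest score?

A

D: beats B, C, and E; loses to A → score 3.
B: beats C and E; loses to D and A → score 2.
A: beats D, B, C, and E → score 4.
C: beats E; loses to D, B, and A → score 1.
E: loses to D, B, A, and C → score 0.
A has the best pairwise record.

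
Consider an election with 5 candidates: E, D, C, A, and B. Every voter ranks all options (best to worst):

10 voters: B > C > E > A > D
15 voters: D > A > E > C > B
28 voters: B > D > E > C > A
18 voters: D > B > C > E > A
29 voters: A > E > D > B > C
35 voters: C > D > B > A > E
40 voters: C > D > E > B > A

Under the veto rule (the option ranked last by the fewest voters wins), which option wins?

D

Last-place votes: E 35, D 10, C 29, A 86, B 15.
D is ranked last by the fewest voters, so D wins.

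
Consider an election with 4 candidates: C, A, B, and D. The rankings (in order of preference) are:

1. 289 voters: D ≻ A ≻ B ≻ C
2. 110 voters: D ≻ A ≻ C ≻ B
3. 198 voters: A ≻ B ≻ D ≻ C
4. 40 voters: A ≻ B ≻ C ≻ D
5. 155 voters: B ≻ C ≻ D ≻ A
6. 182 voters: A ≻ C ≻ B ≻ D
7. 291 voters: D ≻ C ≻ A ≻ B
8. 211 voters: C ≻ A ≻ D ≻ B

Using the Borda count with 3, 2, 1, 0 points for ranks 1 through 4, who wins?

A

C: 289·0 + 110·1 + 198·0 + 40·1 + 155·2 + 182·2 + 291·2 + 211·3 = 2039
A: 289·2 + 110·2 + 198·3 + 40·3 + 155·0 + 182·3 + 291·1 + 211·2 = 2771
B: 289·1 + 110·0 + 198·2 + 40·2 + 155·3 + 182·1 + 291·0 + 211·0 = 1412
D: 289·3 + 110·3 + 198·1 + 40·0 + 155·1 + 182·0 + 291·3 + 211·1 = 2634
A has the highest Borda score (2771).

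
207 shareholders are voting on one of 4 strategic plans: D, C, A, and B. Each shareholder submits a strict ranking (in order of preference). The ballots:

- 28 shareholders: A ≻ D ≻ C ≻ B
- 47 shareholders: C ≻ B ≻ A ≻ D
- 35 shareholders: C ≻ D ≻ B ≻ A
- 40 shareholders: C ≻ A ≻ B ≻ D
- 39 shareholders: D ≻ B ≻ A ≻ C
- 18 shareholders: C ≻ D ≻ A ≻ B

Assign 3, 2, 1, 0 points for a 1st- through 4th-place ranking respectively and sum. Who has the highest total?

C

D: 28·2 + 47·0 + 35·2 + 40·0 + 39·3 + 18·2 = 279
C: 28·1 + 47·3 + 35·3 + 40·3 + 39·0 + 18·3 = 448
A: 28·3 + 47·1 + 35·0 + 40·2 + 39·1 + 18·1 = 268
B: 28·0 + 47·2 + 35·1 + 40·1 + 39·2 + 18·0 = 247
C has the highest Borda score (448).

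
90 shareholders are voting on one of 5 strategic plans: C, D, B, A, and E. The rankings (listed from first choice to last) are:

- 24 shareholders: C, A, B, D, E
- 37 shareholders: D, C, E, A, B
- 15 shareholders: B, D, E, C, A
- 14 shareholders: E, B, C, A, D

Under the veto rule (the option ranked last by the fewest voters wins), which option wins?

C

Last-place votes: C 0, D 14, B 37, A 15, E 24.
C is ranked last by the fewest voters, so C wins.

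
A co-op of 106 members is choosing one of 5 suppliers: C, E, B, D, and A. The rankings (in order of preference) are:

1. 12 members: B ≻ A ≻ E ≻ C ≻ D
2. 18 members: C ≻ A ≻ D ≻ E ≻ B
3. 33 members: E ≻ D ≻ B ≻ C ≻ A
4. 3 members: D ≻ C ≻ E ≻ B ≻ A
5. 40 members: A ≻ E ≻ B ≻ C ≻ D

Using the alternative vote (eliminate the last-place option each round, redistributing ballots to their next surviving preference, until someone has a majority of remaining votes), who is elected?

Round 1: C 18, E 33, B 12, D 3, A 40. Eliminate D.
Round 2: C 21, E 33, B 12, A 40. Eliminate B.
Round 3: C 21, E 33, A 52. Eliminate C.
Round 4: E 36, A 70. A has a majority.

A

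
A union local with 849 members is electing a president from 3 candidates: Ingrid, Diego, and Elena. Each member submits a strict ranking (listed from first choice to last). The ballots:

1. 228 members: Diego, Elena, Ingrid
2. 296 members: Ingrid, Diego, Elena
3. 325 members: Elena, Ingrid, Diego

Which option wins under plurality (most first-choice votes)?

First-place votes: Ingrid 296, Diego 228, Elena 325.
Elena has the most first-place votes.

Elena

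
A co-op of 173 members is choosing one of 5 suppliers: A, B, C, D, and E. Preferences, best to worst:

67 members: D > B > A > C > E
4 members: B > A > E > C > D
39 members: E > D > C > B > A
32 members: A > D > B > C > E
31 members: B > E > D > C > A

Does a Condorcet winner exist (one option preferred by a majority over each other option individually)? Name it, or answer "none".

D

D vs A: 137–36 for D.
D vs B: 138–35 for D.
D vs C: 169–4 for D.
D vs E: 99–74 for D.
D beats every other option head-to-head.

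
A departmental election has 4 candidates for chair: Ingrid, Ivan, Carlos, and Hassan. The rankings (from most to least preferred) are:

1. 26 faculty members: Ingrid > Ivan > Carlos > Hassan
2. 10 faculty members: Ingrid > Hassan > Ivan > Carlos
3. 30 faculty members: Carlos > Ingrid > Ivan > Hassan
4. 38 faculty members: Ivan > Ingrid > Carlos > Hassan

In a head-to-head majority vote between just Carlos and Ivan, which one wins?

Ivan

Voters preferring Carlos to Ivan: 30; preferring Ivan to Carlos: 74.
Ivan wins the head-to-head.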